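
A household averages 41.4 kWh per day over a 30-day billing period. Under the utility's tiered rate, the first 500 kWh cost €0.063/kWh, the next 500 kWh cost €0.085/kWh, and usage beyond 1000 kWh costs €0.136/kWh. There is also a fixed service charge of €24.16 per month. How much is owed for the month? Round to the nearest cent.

€131.07

Usage = 41.4 kWh/day × 30 days = 1242 kWh
First 500 kWh × €0.063 = €31.50
Next 500 kWh × €0.085 = €42.50
Remaining 242 kWh × €0.136 = €32.91
Energy charge = €106.91; + service €24.16 = €131.07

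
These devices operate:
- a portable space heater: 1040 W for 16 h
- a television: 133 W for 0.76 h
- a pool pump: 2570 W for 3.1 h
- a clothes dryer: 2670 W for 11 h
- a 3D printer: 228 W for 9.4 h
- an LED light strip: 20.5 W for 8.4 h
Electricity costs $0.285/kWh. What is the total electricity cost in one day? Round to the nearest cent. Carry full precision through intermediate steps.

portable space heater: 1040 W × 16 h = 16,640 Wh = 16.64 kWh
television: 133 W × 0.76 h = 101 Wh = 0.1011 kWh
pool pump: 2570 W × 3.1 h = 7,967 Wh = 7.967 kWh
clothes dryer: 2670 W × 11 h = 29,370 Wh = 29.37 kWh
3D printer: 228 W × 9.4 h = 2,143 Wh = 2.143 kWh
LED light strip: 20.5 W × 8.4 h = 172 Wh = 0.1722 kWh
Total energy = 16.64 + 0.1011 + 7.967 + 29.37 + 2.143 + 0.1722 = 56.39 kWh
Cost = 56.39 kWh × $0.285 = $16.07

$16.07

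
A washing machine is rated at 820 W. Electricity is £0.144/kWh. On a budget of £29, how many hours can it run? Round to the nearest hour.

246 h

Energy budget = £29 / £0.144 per kWh = 201.4 kWh = 201,389 Wh
Runtime = 201,389 Wh / 820 W = 245.6 h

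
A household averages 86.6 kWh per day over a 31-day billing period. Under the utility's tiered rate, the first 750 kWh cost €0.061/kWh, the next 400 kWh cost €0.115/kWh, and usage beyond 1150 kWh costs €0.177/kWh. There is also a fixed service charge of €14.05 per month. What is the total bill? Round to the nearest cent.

Usage = 86.6 kWh/day × 31 days = 2684.6 kWh
First 750 kWh × €0.061 = €45.75
Next 400 kWh × €0.115 = €46.00
Remaining 1534.6 kWh × €0.177 = €271.62
Energy charge = €363.37; + service €14.05 = €377.42

€377.42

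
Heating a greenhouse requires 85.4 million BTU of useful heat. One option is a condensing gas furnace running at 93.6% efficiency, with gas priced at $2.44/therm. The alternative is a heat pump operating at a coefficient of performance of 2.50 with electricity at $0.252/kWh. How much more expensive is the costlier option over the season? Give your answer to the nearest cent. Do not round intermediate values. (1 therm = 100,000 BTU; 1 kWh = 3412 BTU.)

$296.71

Heat load = 85.4 × 10⁶ BTU = 85,400,000 BTU
Gas: input = 85,400,000 / 0.936 = 91,239,316 BTU = 912.4 therm → 912.4 × $2.44 = $2,226.24
Heat pump: 85,400,000 BTU / 3412 = 25,030 kWh heat; / 2.50 = 10,010 kWh in → × $0.252 = $2,522.95
Difference = |$2,226.24 − $2,522.95| = $296.71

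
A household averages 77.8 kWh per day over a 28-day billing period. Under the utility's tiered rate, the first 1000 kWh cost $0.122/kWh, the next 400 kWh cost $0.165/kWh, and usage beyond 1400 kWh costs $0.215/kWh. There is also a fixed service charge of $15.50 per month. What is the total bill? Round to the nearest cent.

Usage = 77.8 kWh/day × 28 days = 2178.4 kWh
First 1000 kWh × $0.122 = $122.00
Next 400 kWh × $0.165 = $66.00
Remaining 778.4 kWh × $0.215 = $167.36
Energy charge = $355.36; + service $15.50 = $370.86

$370.86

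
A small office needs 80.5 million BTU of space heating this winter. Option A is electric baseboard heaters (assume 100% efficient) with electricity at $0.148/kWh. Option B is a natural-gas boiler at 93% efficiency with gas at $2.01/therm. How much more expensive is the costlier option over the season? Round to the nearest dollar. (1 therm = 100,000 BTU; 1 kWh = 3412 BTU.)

$1752

Heat load = 80.5 × 10⁶ BTU = 80,500,000 BTU
Gas: input = 80,500,000 / 0.93 = 86,559,140 BTU = 865.6 therm → 865.6 × $2.01 = $1,739.84
Electric: 80,500,000 BTU / 3412 = 23,590 kWh → × $0.148 = $3,491.79
Difference = |$1,739.84 − $3,491.79| = $1,751.95 ≈ $1752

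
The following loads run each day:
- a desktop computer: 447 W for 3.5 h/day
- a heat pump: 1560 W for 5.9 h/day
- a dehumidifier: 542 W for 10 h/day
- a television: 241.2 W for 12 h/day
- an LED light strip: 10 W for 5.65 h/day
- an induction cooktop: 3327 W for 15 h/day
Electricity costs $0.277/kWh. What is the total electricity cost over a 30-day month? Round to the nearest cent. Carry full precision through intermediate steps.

$573.76

desktop computer: 447 W × 3.5 h × 30 d = 46,935 Wh = 46.94 kWh
heat pump: 1560 W × 5.9 h × 30 d = 276,120 Wh = 276.1 kWh
dehumidifier: 542 W × 10 h × 30 d = 162,600 Wh = 162.6 kWh
television: 241.2 W × 12 h × 30 d = 86,832 Wh = 86.83 kWh
LED light strip: 10 W × 5.65 h × 30 d = 1,695 Wh = 1.695 kWh
induction cooktop: 3327 W × 15 h × 30 d = 1,497,150 Wh = 1,497 kWh
Total energy = 46.94 + 276.1 + 162.6 + 86.83 + 1.695 + 1,497 = 2,071 kWh
Cost = 2,071 kWh × $0.277 = $573.76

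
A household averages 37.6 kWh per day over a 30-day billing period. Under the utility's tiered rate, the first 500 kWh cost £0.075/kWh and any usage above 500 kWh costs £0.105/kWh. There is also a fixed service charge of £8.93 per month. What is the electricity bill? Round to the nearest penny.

£112.37

Usage = 37.6 kWh/day × 30 days = 1128 kWh
First 500 kWh × £0.075 = £37.50
Remaining 628 kWh × £0.105 = £65.94
Energy charge = £103.44; + service £8.93 = £112.37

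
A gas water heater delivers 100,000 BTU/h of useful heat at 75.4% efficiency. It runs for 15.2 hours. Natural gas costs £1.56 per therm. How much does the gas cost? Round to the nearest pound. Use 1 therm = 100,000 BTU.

Heat delivered = 100,000 BTU/h × 15.2 h = 1,520,000 BTU
Gas input = 1,520,000 / 0.754 = 2,015,915 BTU
= 2,015,915 / 100,000 = 20.16 therm
Cost = 20.16 × £1.56/therm = £31.45 ≈ £31

£31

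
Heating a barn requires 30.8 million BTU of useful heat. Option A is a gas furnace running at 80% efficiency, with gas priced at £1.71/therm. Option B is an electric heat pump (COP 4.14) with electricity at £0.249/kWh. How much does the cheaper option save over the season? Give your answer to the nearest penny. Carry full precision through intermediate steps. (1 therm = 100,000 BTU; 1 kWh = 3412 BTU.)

£115.42

Heat load = 30.8 × 10⁶ BTU = 30,800,000 BTU
Gas: input = 30,800,000 / 0.80 = 38,500,000 BTU = 385 therm → 385 × £1.71 = £658.35
Heat pump: 30,800,000 BTU / 3412 = 9,027 kWh heat; / 4.14 = 2,180 kWh in → × £0.249 = £542.93
Difference = |£658.35 − £542.93| = £115.42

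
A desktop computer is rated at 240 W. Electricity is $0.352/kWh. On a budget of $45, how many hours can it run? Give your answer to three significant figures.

533 h

Energy budget = $45 / $0.352 per kWh = 127.8 kWh = 127,841 Wh
Runtime = 127,841 Wh / 240 W = 532.7 h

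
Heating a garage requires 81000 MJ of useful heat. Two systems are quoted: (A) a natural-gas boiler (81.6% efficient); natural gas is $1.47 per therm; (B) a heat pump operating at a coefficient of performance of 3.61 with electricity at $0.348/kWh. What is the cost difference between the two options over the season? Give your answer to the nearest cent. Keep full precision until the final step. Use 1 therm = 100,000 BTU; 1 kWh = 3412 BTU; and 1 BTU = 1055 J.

Heat load = 81000 MJ = 81,000,000,000 J / 1055 = 76,777,251 BTU
Gas: input = 76,777,251 / 0.816 = 94,089,769 BTU = 940.9 therm → 940.9 × $1.47 = $1,383.12
Heat pump: 76,777,251 BTU / 3412 = 22,500 kWh heat; / 3.61 = 6,233 kWh in → × $0.348 = $2,169.18
Difference = |$1,383.12 − $2,169.18| = $786.06

$786.06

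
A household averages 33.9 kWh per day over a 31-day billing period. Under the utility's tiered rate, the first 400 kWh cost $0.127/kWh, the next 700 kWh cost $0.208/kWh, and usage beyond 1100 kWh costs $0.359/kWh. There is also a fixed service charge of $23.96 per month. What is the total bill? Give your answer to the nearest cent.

Usage = 33.9 kWh/day × 31 days = 1050.9 kWh
First 400 kWh × $0.127 = $50.80
Next 650.9 kWh × $0.208 = $135.39
Remaining tier: 0 kWh (not reached)
Energy charge = $186.19; + service $23.96 = $210.15

$210.15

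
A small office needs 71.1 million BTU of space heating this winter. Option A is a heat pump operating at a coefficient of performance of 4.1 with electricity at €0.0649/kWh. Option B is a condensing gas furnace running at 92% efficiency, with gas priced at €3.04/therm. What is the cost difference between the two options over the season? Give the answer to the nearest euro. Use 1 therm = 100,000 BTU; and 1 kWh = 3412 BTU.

Heat load = 71.1 × 10⁶ BTU = 71,100,000 BTU
Gas: input = 71,100,000 / 0.92 = 77,282,609 BTU = 772.8 therm → 772.8 × €3.04 = €2,349.39
Heat pump: 71,100,000 BTU / 3412 = 20,840 kWh heat; / 4.1 = 5,082 kWh in → × €0.0649 = €329.85
Difference = |€2,349.39 − €329.85| = €2,019.54 ≈ €2020

€2020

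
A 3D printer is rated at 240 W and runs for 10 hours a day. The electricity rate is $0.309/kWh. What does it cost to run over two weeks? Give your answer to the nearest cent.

$10.38

Energy = 240 W × 10 h/day × 14 days = 33,600 Wh = 33.6 kWh
Cost = 33.6 kWh × $0.309/kWh = $10.38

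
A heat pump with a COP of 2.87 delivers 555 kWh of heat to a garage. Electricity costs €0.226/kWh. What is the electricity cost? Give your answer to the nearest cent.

Electrical input = 555 kWh / 2.87 = 193.4 kWh
Cost = 193.4 × €0.226/kWh = €43.70

€43.70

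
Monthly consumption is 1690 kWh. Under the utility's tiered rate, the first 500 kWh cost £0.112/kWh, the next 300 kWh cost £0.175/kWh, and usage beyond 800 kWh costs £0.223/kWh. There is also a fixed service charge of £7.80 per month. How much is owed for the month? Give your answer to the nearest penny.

£314.77

First 500 kWh × £0.112 = £56.00
Next 300 kWh × £0.175 = £52.50
Remaining 890 kWh × £0.223 = £198.47
Energy charge = £306.97; + service £7.80 = £314.77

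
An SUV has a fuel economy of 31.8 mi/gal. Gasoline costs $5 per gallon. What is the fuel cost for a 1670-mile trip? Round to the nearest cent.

Fuel = 1670 mi / 31.8 mpg = 52.52 gal
Cost = 52.52 gal × $5/gal = $262.58

$262.58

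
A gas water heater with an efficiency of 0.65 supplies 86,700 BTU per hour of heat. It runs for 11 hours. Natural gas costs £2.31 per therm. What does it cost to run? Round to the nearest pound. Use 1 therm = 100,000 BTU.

£34

Heat delivered = 86,700 BTU/h × 11 h = 953,700 BTU
Gas input = 953,700 / 0.65 = 1,467,231 BTU
= 1,467,231 / 100,000 = 14.67 therm
Cost = 14.67 × £2.31/therm = £33.89 ≈ £34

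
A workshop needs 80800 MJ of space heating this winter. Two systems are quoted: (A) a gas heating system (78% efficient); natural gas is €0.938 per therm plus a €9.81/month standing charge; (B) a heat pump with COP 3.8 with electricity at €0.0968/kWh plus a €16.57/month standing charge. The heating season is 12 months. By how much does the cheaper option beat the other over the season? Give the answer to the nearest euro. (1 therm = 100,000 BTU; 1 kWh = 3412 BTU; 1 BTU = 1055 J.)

Heat load = 80800 MJ = 80,800,000,000 J / 1055 = 76,587,678 BTU
Gas: input = 76,587,678 / 0.78 = 98,189,330 BTU = 981.9 therm → 981.9 × €0.938 = €921.02; + 12 × €9.81 standing = €1,038.74
Heat pump: 76,587,678 BTU / 3412 = 22,450 kWh heat; / 3.8 = 5,907 kWh in → × €0.0968 = €571.80; + 12 × €16.57 standing = €770.64
Difference = |€1,038.74 − €770.64| = €268.10 ≈ €268

€268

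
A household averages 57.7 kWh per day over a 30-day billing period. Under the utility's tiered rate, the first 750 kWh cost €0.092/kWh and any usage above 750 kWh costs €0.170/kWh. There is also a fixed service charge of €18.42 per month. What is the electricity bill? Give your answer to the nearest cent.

€254.19

Usage = 57.7 kWh/day × 30 days = 1731 kWh
First 750 kWh × €0.092 = €69.00
Remaining 981 kWh × €0.170 = €166.77
Energy charge = €235.77; + service €18.42 = €254.19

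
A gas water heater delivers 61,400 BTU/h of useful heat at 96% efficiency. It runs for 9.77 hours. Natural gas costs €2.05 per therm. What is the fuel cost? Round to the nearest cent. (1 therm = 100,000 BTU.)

€12.81

Heat delivered = 61,400 BTU/h × 9.77 h = 599,878 BTU
Gas input = 599,878 / 0.96 = 624,873 BTU
= 624,873 / 100,000 = 6.249 therm
Cost = 6.249 × €2.05/therm = €12.81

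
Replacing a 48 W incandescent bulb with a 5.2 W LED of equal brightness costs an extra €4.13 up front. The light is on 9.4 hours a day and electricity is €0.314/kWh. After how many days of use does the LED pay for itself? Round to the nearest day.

Power saved = 48 − 5.2 = 42.8 W
Daily energy saved = 42.8 W × 9.4 h = 402.3 Wh = 0.40232 kWh
Daily savings = 0.40232 × €0.314 = €0.1263
Payback = €4.13 / €0.1263 per day = 32.69 days

33 days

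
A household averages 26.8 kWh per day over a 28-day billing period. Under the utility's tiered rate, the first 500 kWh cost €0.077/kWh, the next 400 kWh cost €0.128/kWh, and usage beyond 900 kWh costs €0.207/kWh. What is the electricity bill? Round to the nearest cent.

€70.55

Usage = 26.8 kWh/day × 28 days = 750.4 kWh
First 500 kWh × €0.077 = €38.50
Next 250.4 kWh × €0.128 = €32.05
Remaining tier: 0 kWh (not reached)
Total = €70.55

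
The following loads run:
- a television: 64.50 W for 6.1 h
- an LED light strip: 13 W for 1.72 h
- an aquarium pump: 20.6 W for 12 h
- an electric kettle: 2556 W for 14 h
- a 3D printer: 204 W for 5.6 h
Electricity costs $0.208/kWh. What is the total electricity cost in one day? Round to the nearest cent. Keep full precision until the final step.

television: 64.50 W × 6.1 h = 393 Wh = 0.3934 kWh
LED light strip: 13 W × 1.72 h = 22 Wh = 0.02236 kWh
aquarium pump: 20.6 W × 12 h = 247 Wh = 0.2472 kWh
electric kettle: 2556 W × 14 h = 35,784 Wh = 35.78 kWh
3D printer: 204 W × 5.6 h = 1,142 Wh = 1.142 kWh
Total energy = 0.3934 + 0.02236 + 0.2472 + 35.78 + 1.142 = 37.59 kWh
Cost = 37.59 kWh × $0.208 = $7.82

$7.82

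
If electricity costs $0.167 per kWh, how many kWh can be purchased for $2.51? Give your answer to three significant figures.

15 kWh

$2.51 / $0.167 per kWh = 15.03 kWh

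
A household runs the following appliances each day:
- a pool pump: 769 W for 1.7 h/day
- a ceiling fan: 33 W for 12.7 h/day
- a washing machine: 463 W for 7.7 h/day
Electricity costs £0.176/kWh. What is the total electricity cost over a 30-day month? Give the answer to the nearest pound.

£28

pool pump: 769 W × 1.7 h × 30 d = 39,219 Wh = 39.22 kWh
ceiling fan: 33 W × 12.7 h × 30 d = 12,573 Wh = 12.57 kWh
washing machine: 463 W × 7.7 h × 30 d = 106,953 Wh = 107 kWh
Total energy = 39.22 + 12.57 + 107 = 158.7 kWh
Cost = 158.7 kWh × £0.176 = £27.94 ≈ £28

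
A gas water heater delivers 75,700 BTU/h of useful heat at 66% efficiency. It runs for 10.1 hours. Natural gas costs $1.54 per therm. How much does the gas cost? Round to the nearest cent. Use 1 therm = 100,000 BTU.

Heat delivered = 75,700 BTU/h × 10.1 h = 764,570 BTU
Gas input = 764,570 / 0.66 = 1,158,439 BTU
= 1,158,439 / 100,000 = 11.58 therm
Cost = 11.58 × $1.54/therm = $17.84

$17.84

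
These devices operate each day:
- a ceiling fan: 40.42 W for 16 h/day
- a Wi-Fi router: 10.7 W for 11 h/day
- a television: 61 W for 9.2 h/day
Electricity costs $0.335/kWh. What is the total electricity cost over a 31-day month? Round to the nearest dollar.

ceiling fan: 40.42 W × 16 h × 31 d = 20,048 Wh = 20.05 kWh
Wi-Fi router: 10.7 W × 11 h × 31 d = 3,649 Wh = 3.649 kWh
television: 61 W × 9.2 h × 31 d = 17,397 Wh = 17.4 kWh
Total energy = 20.05 + 3.649 + 17.4 = 41.09 kWh
Cost = 41.09 kWh × $0.335 = $13.77 ≈ $14

$14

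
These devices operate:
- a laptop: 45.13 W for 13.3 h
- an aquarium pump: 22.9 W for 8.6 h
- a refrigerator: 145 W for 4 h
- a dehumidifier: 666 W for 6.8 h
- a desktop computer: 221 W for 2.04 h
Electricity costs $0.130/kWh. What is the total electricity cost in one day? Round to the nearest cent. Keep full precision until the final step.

$0.83

laptop: 45.13 W × 13.3 h = 600 Wh = 0.6002 kWh
aquarium pump: 22.9 W × 8.6 h = 197 Wh = 0.1969 kWh
refrigerator: 145 W × 4 h = 580 Wh = 0.58 kWh
dehumidifier: 666 W × 6.8 h = 4,529 Wh = 4.529 kWh
desktop computer: 221 W × 2.04 h = 451 Wh = 0.4508 kWh
Total energy = 0.6002 + 0.1969 + 0.58 + 4.529 + 0.4508 = 6.357 kWh
Cost = 6.357 kWh × $0.130 = $0.83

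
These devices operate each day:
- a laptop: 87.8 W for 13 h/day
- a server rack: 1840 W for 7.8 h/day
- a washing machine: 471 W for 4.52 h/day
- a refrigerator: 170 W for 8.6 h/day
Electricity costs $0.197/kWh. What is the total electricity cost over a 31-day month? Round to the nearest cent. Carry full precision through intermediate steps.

laptop: 87.8 W × 13 h × 31 d = 35,383 Wh = 35.38 kWh
server rack: 1840 W × 7.8 h × 31 d = 444,912 Wh = 444.9 kWh
washing machine: 471 W × 4.52 h × 31 d = 65,997 Wh = 66 kWh
refrigerator: 170 W × 8.6 h × 31 d = 45,322 Wh = 45.32 kWh
Total energy = 35.38 + 444.9 + 66 + 45.32 = 591.6 kWh
Cost = 591.6 kWh × $0.197 = $116.55

$116.55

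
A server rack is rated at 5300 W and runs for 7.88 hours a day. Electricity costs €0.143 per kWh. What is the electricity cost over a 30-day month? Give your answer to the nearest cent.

€179.17

Energy = 5300 W × 7.88 h/day × 30 days = 1,252,920 Wh = 1,253 kWh
Cost = 1,253 kWh × €0.143/kWh = €179.17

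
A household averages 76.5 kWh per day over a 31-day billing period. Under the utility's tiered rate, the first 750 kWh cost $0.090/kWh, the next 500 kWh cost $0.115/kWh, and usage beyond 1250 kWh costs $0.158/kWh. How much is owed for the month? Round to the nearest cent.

Usage = 76.5 kWh/day × 31 days = 2371.5 kWh
First 750 kWh × $0.090 = $67.50
Next 500 kWh × $0.115 = $57.50
Remaining 1121.5 kWh × $0.158 = $177.20
Total = $302.20

$302.20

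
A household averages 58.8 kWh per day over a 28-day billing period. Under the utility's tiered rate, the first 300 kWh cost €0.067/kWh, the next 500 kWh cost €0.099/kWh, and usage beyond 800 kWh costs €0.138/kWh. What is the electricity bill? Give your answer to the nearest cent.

€186.40

Usage = 58.8 kWh/day × 28 days = 1646.4 kWh
First 300 kWh × €0.067 = €20.10
Next 500 kWh × €0.099 = €49.50
Remaining 846.4 kWh × €0.138 = €116.80
Total = €186.40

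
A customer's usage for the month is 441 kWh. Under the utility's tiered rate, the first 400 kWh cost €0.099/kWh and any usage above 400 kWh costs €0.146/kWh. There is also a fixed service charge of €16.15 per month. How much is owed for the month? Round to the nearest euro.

€62

First 400 kWh × €0.099 = €39.60
Remaining 41 kWh × €0.146 = €5.99
Energy charge = €45.59; + service €16.15 = €61.74 ≈ €62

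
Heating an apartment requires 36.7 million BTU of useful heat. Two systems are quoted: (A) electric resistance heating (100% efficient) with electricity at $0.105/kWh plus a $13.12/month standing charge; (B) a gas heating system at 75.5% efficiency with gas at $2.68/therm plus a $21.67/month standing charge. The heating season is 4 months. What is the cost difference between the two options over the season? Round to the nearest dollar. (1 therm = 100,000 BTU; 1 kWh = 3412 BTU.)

$208

Heat load = 36.7 × 10⁶ BTU = 36,700,000 BTU
Gas: input = 36,700,000 / 0.755 = 48,609,272 BTU = 486.1 therm → 486.1 × $2.68 = $1,302.73; + 4 × $21.67 standing = $1,389.41
Electric: 36,700,000 BTU / 3412 = 10,760 kWh → × $0.105 = $1,129.40; + 4 × $13.12 standing = $1,181.88
Difference = |$1,389.41 − $1,181.88| = $207.53 ≈ $208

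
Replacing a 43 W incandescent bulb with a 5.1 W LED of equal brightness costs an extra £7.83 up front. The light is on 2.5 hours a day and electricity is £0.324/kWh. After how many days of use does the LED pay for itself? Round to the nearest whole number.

Power saved = 43 − 5.1 = 37.9 W
Daily energy saved = 37.9 W × 2.5 h = 94.75 Wh = 0.09475 kWh
Daily savings = 0.09475 × £0.324 = £0.0307
Payback = £7.83 / £0.0307 per day = 255.1 days

255 days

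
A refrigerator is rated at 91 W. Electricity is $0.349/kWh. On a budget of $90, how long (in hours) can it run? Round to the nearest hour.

Energy budget = $90 / $0.349 per kWh = 257.9 kWh = 257,880 Wh
Runtime = 257,880 Wh / 91 W = 2,834 h

2834 h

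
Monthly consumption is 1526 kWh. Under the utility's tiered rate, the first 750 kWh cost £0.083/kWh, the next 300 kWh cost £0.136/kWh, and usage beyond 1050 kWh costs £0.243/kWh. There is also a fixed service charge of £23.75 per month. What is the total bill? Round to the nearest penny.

First 750 kWh × £0.083 = £62.25
Next 300 kWh × £0.136 = £40.80
Remaining 476 kWh × £0.243 = £115.67
Energy charge = £218.72; + service £23.75 = £242.47

£242.47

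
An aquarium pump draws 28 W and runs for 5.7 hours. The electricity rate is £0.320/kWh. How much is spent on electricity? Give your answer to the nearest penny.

Energy = 28 W × 5.7 h = 160 Wh = 0.1596 kWh
Cost = 0.1596 kWh × £0.320/kWh = £0.05

£0.05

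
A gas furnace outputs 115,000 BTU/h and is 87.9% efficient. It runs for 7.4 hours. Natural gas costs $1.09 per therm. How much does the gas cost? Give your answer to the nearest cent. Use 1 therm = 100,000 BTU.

$10.55

Heat delivered = 115,000 BTU/h × 7.4 h = 851,000 BTU
Gas input = 851,000 / 0.879 = 968,146 BTU
= 968,146 / 100,000 = 9.681 therm
Cost = 9.681 × $1.09/therm = $10.55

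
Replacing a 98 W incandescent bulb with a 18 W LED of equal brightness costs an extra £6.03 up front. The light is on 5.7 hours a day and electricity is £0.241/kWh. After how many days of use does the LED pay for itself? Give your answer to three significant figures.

54.9 days

Power saved = 98 − 18 = 80 W
Daily energy saved = 80 W × 5.7 h = 456 Wh = 0.456 kWh
Daily savings = 0.456 × £0.241 = £0.1099
Payback = £6.03 / £0.1099 per day = 54.87 days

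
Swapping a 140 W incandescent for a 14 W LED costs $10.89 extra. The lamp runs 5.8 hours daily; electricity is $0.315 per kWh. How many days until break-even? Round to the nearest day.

Power saved = 140 − 14 = 126 W
Daily energy saved = 126 W × 5.8 h = 730.8 Wh = 0.7308 kWh
Daily savings = 0.7308 × $0.315 = $0.2302
Payback = $10.89 / $0.2302 per day = 47.31 days

47 days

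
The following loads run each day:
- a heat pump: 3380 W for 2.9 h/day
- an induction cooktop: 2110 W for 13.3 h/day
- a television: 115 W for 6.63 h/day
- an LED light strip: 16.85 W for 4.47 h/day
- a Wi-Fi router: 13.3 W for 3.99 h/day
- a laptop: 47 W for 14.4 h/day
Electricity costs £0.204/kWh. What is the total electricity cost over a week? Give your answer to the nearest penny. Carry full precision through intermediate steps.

£56.31

heat pump: 3380 W × 2.9 h × 7 d = 68,614 Wh = 68.61 kWh
induction cooktop: 2110 W × 13.3 h × 7 d = 196,441 Wh = 196.4 kWh
television: 115 W × 6.63 h × 7 d = 5,337 Wh = 5.337 kWh
LED light strip: 16.85 W × 4.47 h × 7 d = 527 Wh = 0.5272 kWh
Wi-Fi router: 13.3 W × 3.99 h × 7 d = 371 Wh = 0.3715 kWh
laptop: 47 W × 14.4 h × 7 d = 4,738 Wh = 4.738 kWh
Total energy = 68.61 + 196.4 + 5.337 + 0.5272 + 0.3715 + 4.738 = 276 kWh
Cost = 276 kWh × £0.204 = £56.31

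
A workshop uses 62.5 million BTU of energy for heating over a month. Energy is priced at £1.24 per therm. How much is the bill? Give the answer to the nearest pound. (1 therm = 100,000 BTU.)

62.5 million BTU × (10 therm/million BTU) = 625 therm
Cost = 625 therm × £1.24/therm = £775.00

£775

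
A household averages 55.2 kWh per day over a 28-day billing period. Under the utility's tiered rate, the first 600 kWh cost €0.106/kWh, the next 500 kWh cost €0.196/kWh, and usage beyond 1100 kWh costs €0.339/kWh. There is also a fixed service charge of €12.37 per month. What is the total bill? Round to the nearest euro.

€325

Usage = 55.2 kWh/day × 28 days = 1545.6 kWh
First 600 kWh × €0.106 = €63.60
Next 500 kWh × €0.196 = €98.00
Remaining 445.6 kWh × €0.339 = €151.06
Energy charge = €312.66; + service €12.37 = €325.03 ≈ €325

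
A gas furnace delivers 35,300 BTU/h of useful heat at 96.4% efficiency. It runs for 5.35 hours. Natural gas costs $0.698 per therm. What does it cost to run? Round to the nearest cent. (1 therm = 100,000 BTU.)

$1.37

Heat delivered = 35,300 BTU/h × 5.35 h = 188,855 BTU
Gas input = 188,855 / 0.964 = 195,908 BTU
= 195,908 / 100,000 = 1.959 therm
Cost = 1.959 × $0.698/therm = $1.37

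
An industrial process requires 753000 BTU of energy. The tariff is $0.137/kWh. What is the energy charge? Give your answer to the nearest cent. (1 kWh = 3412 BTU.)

$30.23

753000 BTU × (0.00029308 kWh/BTU) = 220.7 kWh
Cost = 220.7 kWh × $0.137/kWh = $30.23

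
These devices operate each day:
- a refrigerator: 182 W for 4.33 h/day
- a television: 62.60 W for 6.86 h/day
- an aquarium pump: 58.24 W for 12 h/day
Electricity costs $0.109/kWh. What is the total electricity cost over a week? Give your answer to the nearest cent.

$1.46

refrigerator: 182 W × 4.33 h × 7 d = 5,516 Wh = 5.516 kWh
television: 62.60 W × 6.86 h × 7 d = 3,006 Wh = 3.006 kWh
aquarium pump: 58.24 W × 12 h × 7 d = 4,892 Wh = 4.892 kWh
Total energy = 5.516 + 3.006 + 4.892 = 13.41 kWh
Cost = 13.41 kWh × $0.109 = $1.46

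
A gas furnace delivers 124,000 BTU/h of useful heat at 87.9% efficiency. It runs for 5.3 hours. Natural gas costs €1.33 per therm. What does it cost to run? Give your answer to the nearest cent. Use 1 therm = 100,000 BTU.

€9.94

Heat delivered = 124,000 BTU/h × 5.3 h = 657,200 BTU
Gas input = 657,200 / 0.879 = 747,668 BTU
= 747,668 / 100,000 = 7.477 therm
Cost = 7.477 × €1.33/therm = €9.94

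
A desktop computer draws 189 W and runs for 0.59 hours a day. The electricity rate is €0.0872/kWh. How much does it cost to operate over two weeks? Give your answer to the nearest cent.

Energy = 189 W × 0.59 h/day × 14 days = 1,561 Wh = 1.561 kWh
Cost = 1.561 kWh × €0.0872/kWh = €0.14

€0.14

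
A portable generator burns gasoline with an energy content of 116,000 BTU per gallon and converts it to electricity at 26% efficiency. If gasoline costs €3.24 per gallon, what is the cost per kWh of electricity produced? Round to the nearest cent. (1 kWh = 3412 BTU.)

€0.37

Electrical output per gallon = 116,000 BTU × 0.26 / 3412 BTU/kWh = 8.839 kWh
Cost per kWh = €3.24 / 8.839 kWh = €0.367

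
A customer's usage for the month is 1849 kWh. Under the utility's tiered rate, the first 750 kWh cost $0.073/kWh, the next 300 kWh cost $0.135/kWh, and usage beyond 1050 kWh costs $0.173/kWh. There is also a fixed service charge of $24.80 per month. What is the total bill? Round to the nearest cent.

First 750 kWh × $0.073 = $54.75
Next 300 kWh × $0.135 = $40.50
Remaining 799 kWh × $0.173 = $138.23
Energy charge = $233.48; + service $24.80 = $258.28

$258.28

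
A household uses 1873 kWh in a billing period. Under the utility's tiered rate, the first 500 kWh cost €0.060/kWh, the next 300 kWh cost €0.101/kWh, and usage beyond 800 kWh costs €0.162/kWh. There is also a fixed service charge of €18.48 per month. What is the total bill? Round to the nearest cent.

First 500 kWh × €0.060 = €30.00
Next 300 kWh × €0.101 = €30.30
Remaining 1073 kWh × €0.162 = €173.83
Energy charge = €234.13; + service €18.48 = €252.61

€252.61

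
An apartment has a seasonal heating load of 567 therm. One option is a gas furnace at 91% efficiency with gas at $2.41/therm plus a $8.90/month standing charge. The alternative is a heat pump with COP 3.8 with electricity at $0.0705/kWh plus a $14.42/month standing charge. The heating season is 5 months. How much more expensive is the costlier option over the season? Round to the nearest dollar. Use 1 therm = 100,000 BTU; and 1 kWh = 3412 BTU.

Heat load = 567 therm × 100,000 = 56,700,000 BTU
Gas: input = 56,700,000 / 0.91 = 62,307,692 BTU = 623.1 therm → 623.1 × $2.41 = $1,501.62; + 5 × $8.90 standing = $1,546.12
Heat pump: 56,700,000 BTU / 3412 = 16,620 kWh heat; / 3.8 = 4,373 kWh in → × $0.0705 = $308.30; + 5 × $14.42 standing = $380.40
Difference = |$1,546.12 − $380.40| = $1,165.71 ≈ $1166

$1166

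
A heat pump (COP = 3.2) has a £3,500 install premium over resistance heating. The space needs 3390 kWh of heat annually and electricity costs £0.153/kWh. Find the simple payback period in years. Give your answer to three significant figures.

9.82 years

Resistance: 3390 kWh × £0.153 = £518.67/yr
Heat pump: 3390 / 3.2 = 1059 kWh in → × £0.153 = £162.08/yr
Annual savings = £356.59
Payback = £3,500 / £356.59 = 9.82 years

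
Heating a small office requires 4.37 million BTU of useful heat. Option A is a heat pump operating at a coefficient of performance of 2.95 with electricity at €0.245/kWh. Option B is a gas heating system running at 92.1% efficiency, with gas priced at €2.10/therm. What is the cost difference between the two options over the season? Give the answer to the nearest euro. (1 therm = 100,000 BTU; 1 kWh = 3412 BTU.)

Heat load = 4.37 × 10⁶ BTU = 4,370,000 BTU
Gas: input = 4,370,000 / 0.921 = 4,744,843 BTU = 47.45 therm → 47.45 × €2.10 = €99.64
Heat pump: 4,370,000 BTU / 3412 = 1,281 kWh heat; / 2.95 = 434.2 kWh in → × €0.245 = €106.37
Difference = |€99.64 − €106.37| = €6.73 ≈ €7

€7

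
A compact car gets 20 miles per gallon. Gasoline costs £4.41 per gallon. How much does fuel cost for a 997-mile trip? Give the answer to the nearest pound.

£220

Fuel = 997 mi / 20 mpg = 49.85 gal
Cost = 49.85 gal × £4.41/gal = £219.84 ≈ £220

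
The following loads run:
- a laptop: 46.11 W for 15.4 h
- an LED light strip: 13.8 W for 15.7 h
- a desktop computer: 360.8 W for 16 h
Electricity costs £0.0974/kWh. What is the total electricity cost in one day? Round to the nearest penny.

£0.65

laptop: 46.11 W × 15.4 h = 710 Wh = 0.7101 kWh
LED light strip: 13.8 W × 15.7 h = 217 Wh = 0.2167 kWh
desktop computer: 360.8 W × 16 h = 5,773 Wh = 5.773 kWh
Total energy = 0.7101 + 0.2167 + 5.773 = 6.7 kWh
Cost = 6.7 kWh × £0.0974 = £0.65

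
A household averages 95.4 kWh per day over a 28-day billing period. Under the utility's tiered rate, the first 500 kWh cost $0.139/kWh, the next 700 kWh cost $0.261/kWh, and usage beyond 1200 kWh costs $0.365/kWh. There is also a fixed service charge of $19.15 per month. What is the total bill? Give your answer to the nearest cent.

$808.34

Usage = 95.4 kWh/day × 28 days = 2671.2 kWh
First 500 kWh × $0.139 = $69.50
Next 700 kWh × $0.261 = $182.70
Remaining 1471.2 kWh × $0.365 = $536.99
Energy charge = $789.19; + service $19.15 = $808.34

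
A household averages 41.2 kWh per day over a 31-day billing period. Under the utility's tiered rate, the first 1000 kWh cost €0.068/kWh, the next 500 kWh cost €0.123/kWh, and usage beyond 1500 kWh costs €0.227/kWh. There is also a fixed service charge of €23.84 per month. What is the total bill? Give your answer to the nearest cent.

Usage = 41.2 kWh/day × 31 days = 1277.2 kWh
First 1000 kWh × €0.068 = €68.00
Next 277.2 kWh × €0.123 = €34.10
Remaining tier: 0 kWh (not reached)
Energy charge = €102.10; + service €23.84 = €125.94

€125.94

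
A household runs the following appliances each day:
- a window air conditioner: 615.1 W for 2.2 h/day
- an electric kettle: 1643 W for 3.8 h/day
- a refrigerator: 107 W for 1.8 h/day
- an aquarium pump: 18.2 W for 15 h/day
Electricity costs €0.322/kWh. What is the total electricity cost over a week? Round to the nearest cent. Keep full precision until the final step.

window air conditioner: 615.1 W × 2.2 h × 7 d = 9,473 Wh = 9.473 kWh
electric kettle: 1643 W × 3.8 h × 7 d = 43,704 Wh = 43.7 kWh
refrigerator: 107 W × 1.8 h × 7 d = 1,348 Wh = 1.348 kWh
aquarium pump: 18.2 W × 15 h × 7 d = 1,911 Wh = 1.911 kWh
Total energy = 9.473 + 43.7 + 1.348 + 1.911 = 56.44 kWh
Cost = 56.44 kWh × €0.322 = €18.17

€18.17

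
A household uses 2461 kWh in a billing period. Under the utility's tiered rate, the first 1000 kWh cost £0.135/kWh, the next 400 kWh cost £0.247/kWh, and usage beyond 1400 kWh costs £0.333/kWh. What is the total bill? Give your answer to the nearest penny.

First 1000 kWh × £0.135 = £135.00
Next 400 kWh × £0.247 = £98.80
Remaining 1061 kWh × £0.333 = £353.31
Total = £587.11

£587.11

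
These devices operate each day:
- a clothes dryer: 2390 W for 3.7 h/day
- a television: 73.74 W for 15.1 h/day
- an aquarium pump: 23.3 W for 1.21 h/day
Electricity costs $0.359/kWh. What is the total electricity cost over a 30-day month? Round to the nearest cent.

clothes dryer: 2390 W × 3.7 h × 30 d = 265,290 Wh = 265.3 kWh
television: 73.74 W × 15.1 h × 30 d = 33,404 Wh = 33.4 kWh
aquarium pump: 23.3 W × 1.21 h × 30 d = 846 Wh = 0.8458 kWh
Total energy = 265.3 + 33.4 + 0.8458 = 299.5 kWh
Cost = 299.5 kWh × $0.359 = $107.53

$107.53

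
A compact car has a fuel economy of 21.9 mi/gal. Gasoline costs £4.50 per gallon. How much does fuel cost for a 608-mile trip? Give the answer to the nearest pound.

£125

Fuel = 608 mi / 21.9 mpg = 27.76 gal
Cost = 27.76 gal × £4.50/gal = £124.93 ≈ £125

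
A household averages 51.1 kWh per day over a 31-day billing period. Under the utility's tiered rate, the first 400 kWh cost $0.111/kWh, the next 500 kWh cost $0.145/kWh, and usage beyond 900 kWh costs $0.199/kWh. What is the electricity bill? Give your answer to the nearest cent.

$253.04

Usage = 51.1 kWh/day × 31 days = 1584.1 kWh
First 400 kWh × $0.111 = $44.40
Next 500 kWh × $0.145 = $72.50
Remaining 684.1 kWh × $0.199 = $136.14
Total = $253.04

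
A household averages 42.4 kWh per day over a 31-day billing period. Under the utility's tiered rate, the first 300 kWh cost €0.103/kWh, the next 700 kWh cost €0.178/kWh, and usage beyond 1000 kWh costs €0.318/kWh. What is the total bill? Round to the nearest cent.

€255.48

Usage = 42.4 kWh/day × 31 days = 1314.4 kWh
First 300 kWh × €0.103 = €30.90
Next 700 kWh × €0.178 = €124.60
Remaining 314.4 kWh × €0.318 = €99.98
Total = €255.48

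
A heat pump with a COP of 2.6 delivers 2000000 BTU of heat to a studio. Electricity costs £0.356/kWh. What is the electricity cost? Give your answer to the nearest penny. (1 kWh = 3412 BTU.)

£80.26

Heat delivered = 2,000,000 BTU / 3412 = 586.2 kWh
Electrical input = 586.2 kWh / 2.6 = 225.4 kWh
Cost = 225.4 × £0.356/kWh = £80.26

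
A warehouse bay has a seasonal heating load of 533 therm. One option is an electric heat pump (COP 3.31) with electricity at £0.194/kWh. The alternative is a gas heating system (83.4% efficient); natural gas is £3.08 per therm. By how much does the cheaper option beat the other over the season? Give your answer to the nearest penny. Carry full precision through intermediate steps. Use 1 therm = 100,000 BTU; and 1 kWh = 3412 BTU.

Heat load = 533 therm × 100,000 = 53,300,000 BTU
Gas: input = 53,300,000 / 0.834 = 63,908,873 BTU = 639.1 therm → 639.1 × £3.08 = £1,968.39
Heat pump: 53,300,000 BTU / 3412 = 15,620 kWh heat; / 3.31 = 4,719 kWh in → × £0.194 = £915.57
Difference = |£1,968.39 − £915.57| = £1,052.82

£1052.82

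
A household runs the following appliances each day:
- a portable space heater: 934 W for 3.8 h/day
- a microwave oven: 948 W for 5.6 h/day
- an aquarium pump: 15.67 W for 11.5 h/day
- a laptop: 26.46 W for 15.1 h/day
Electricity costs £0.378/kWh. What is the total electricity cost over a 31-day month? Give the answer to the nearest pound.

£111

portable space heater: 934 W × 3.8 h × 31 d = 110,025 Wh = 110 kWh
microwave oven: 948 W × 5.6 h × 31 d = 164,573 Wh = 164.6 kWh
aquarium pump: 15.67 W × 11.5 h × 31 d = 5,586 Wh = 5.586 kWh
laptop: 26.46 W × 15.1 h × 31 d = 12,386 Wh = 12.39 kWh
Total energy = 110 + 164.6 + 5.586 + 12.39 = 292.6 kWh
Cost = 292.6 kWh × £0.378 = £110.59 ≈ £111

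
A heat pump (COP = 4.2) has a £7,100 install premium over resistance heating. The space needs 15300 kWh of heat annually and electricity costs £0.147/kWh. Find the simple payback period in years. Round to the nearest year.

Resistance: 15300 kWh × £0.147 = £2,249.10/yr
Heat pump: 15300 / 4.2 = 3643 kWh in → × £0.147 = £535.50/yr
Annual savings = £1,713.60
Payback = £7,100 / £1,713.60 = 4.14 years

4 years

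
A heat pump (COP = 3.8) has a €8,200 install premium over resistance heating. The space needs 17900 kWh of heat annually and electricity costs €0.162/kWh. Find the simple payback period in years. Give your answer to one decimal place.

Resistance: 17900 kWh × €0.162 = €2,899.80/yr
Heat pump: 17900 / 3.8 = 4711 kWh in → × €0.162 = €763.11/yr
Annual savings = €2,136.69
Payback = €8,200 / €2,136.69 = 3.84 years

3.8 years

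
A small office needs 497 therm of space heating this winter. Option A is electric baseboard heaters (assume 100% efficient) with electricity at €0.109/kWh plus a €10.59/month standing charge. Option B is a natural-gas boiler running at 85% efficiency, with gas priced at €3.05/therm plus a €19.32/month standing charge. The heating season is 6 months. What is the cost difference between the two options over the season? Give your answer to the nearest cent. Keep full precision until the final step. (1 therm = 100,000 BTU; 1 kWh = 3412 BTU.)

€248.01

Heat load = 497 therm × 100,000 = 49,700,000 BTU
Gas: input = 49,700,000 / 0.85 = 58,470,588 BTU = 584.7 therm → 584.7 × €3.05 = €1,783.35; + 6 × €19.32 standing = €1,899.27
Electric: 49,700,000 BTU / 3412 = 14,570 kWh → × €0.109 = €1,587.72; + 6 × €10.59 standing = €1,651.26
Difference = |€1,899.27 − €1,651.26| = €248.01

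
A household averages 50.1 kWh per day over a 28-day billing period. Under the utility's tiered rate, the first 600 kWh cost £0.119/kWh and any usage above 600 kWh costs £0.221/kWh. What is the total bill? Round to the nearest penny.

Usage = 50.1 kWh/day × 28 days = 1402.8 kWh
First 600 kWh × £0.119 = £71.40
Remaining 802.8 kWh × £0.221 = £177.42
Total = £248.82

£248.82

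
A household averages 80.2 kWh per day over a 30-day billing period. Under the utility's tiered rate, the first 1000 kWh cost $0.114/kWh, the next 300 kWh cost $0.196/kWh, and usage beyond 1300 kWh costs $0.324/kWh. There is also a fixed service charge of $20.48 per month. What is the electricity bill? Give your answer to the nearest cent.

Usage = 80.2 kWh/day × 30 days = 2406 kWh
First 1000 kWh × $0.114 = $114.00
Next 300 kWh × $0.196 = $58.80
Remaining 1106 kWh × $0.324 = $358.34
Energy charge = $531.14; + service $20.48 = $551.62

$551.62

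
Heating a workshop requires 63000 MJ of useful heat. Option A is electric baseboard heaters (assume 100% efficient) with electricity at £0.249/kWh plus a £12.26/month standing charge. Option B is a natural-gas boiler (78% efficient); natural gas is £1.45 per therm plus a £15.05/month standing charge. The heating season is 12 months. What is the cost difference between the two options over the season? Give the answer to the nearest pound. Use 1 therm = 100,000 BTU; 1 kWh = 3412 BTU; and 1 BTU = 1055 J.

Heat load = 63000 MJ = 63,000,000,000 J / 1055 = 59,715,640 BTU
Gas: input = 59,715,640 / 0.78 = 76,558,513 BTU = 765.6 therm → 765.6 × £1.45 = £1,110.10; + 12 × £15.05 standing = £1,290.70
Electric: 59,715,640 BTU / 3412 = 17,500 kWh → × £0.249 = £4,357.91; + 12 × £12.26 standing = £4,505.03
Difference = |£1,290.70 − £4,505.03| = £3,214.33 ≈ £3214

£3214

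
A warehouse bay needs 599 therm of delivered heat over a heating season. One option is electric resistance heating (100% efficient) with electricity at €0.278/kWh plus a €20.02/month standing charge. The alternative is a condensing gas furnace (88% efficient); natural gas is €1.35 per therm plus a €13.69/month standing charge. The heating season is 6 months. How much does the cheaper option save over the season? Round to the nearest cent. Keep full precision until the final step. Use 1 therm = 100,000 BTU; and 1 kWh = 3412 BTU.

Heat load = 599 therm × 100,000 = 59,900,000 BTU
Gas: input = 59,900,000 / 0.880 = 68,068,182 BTU = 680.7 therm → 680.7 × €1.35 = €918.92; + 6 × €13.69 standing = €1,001.06
Electric: 59,900,000 BTU / 3412 = 17,560 kWh → × €0.278 = €4,880.48; + 6 × €20.02 standing = €5,000.60
Difference = |€1,001.06 − €5,000.60| = €3,999.54

€3999.54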